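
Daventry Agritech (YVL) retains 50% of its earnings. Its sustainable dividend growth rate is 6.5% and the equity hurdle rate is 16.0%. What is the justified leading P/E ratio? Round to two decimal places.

5.26

Payout ratio b = 1 − 0.50 = 0.50.
Justified leading P/E = b/(r−g) = 0.50/(0.16−0.065) = 5.2632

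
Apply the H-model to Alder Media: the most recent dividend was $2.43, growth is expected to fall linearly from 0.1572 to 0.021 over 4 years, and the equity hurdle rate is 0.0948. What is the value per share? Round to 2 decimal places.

H-model: P₀ = D₀[(1+g_L) + H(g_S−g_L)]/(r−g_L), with H = 4/2 = 2.
P₀ = 2.43 × [(1+0.021) + 2×(0.1572−0.021)] / (0.0948−0.021)
   = 2.43 × 1.2934 / 0.0738 = 42.5876

$42.59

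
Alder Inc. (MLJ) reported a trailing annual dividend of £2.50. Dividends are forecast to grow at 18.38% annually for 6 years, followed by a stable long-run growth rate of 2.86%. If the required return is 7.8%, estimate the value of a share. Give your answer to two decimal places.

Two-stage DDM. Project D₁…D_6 at 0.1838, terminal growth 0.0286, discount at r = 0.078.
D_1 = 2.9595
D_2 = 3.5035
D_3 = 4.1474
D_4 = 4.9097
D_5 = 5.8121
D_6 = 6.8803
Terminal value at t=6: TV = D_7/(r−g) = 7.0771/(0.078−0.0286) = 143.2615
P₀ = 2.9595/(1+0.078)^1 + 3.5035/(1+0.078)^2 + 4.1474/(1+0.078)^3 + 4.9097/(1+0.078)^4 + 5.8121/(1+0.078)^5 + 6.8803/(1+0.078)^6 + 143.2615/(1+0.078)^6 = 112.3719

£112.37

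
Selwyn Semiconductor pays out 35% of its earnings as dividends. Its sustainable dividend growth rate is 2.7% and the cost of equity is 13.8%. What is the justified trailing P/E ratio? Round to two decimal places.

3.24

Justified trailing P/E = b(1+g)/(r−g) = 0.35×(1+0.027)/(0.138−0.027) = 3.2383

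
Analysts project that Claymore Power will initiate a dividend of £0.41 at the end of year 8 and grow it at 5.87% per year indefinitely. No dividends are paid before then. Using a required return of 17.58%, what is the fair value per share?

£1.13

Deferred-dividend DDM. At t=7 the remaining stream is a growing perpetuity with first payment D_8 = 0.41.
V_7 = D_8/(r−g) = 0.41/(0.1758−0.0587) = 3.5013
P₀ = V_7/(1+r)^7 = 3.5013/(1+0.1758)^7 = 1.1269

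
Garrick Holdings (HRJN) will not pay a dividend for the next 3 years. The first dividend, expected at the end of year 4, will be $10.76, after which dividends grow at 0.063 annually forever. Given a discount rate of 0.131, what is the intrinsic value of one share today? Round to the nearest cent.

Deferred-dividend DDM. At t=3 the remaining stream is a growing perpetuity with first payment D_4 = 10.76.
V_3 = D_4/(r−g) = 10.76/(0.131−0.063) = 158.2353
P₀ = V_3/(1+r)^3 = 158.2353/(1+0.131)^3 = 109.3744

$109.37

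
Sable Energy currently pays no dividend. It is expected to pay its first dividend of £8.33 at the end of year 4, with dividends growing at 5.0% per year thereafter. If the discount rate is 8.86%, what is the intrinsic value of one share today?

£167.28

Deferred-dividend DDM. At t=3 the remaining stream is a growing perpetuity with first payment D_4 = 8.33.
V_3 = D_4/(r−g) = 8.33/(0.0886−0.05) = 215.8031
P₀ = V_3/(1+r)^3 = 215.8031/(1+0.0886)^3 = 167.2833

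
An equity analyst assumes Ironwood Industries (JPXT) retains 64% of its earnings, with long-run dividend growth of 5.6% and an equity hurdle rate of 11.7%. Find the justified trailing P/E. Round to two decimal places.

Payout ratio b = 1 − 0.64 = 0.36.
Justified trailing P/E = b(1+g)/(r−g) = 0.36×(1+0.056)/(0.117−0.056) = 6.2321

6.23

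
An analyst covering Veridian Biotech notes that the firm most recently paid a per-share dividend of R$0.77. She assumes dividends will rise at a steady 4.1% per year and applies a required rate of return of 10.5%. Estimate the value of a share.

R$12.52

Gordon growth model: P₀ = D₁/(r − g). D₁ = 0.77 × (1 + 0.041) = 0.8016.
P₀ = 0.8016 / (0.105 − 0.041) = 0.8016 / 0.064 = 12.5245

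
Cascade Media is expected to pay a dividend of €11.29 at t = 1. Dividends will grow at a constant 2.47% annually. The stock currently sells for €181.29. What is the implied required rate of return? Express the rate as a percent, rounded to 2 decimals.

Rearranging the constant-growth DDM: r = D₁/P₀ + g.
r = 11.2900 / 181.29 + 0.0247 = 0.06228 + 0.0247 = 0.08698

8.70%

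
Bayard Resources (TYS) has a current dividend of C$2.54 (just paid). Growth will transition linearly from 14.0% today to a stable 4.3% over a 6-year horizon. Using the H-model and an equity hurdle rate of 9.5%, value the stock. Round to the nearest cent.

C$65.16

H-model: P₀ = D₀[(1+g_L) + H(g_S−g_L)]/(r−g_L), with H = 6/2 = 3.
P₀ = 2.54 × [(1+0.043) + 3×(0.14−0.043)] / (0.095−0.043)
   = 2.54 × 1.3340 / 0.052 = 65.1608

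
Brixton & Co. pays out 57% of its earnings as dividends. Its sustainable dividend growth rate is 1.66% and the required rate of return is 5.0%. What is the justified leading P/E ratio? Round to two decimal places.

Justified leading P/E = b/(r−g) = 0.57/(0.05−0.0166) = 17.0659

17.07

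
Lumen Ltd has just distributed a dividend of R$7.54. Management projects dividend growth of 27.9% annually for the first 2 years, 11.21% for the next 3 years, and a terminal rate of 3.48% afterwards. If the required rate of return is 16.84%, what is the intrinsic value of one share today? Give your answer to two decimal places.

R$102.21

Three-stage DDM. Project D₁…D_5; terminal Gordon value at t=5 with g = 0.0348; discount at r = 0.1684.
D_1 = 9.6437
D_2 = 12.3342
D_3 = 13.7169
D_4 = 15.2546
D_5 = 16.9646
TV_5 = 17.5550/(0.1684−0.0348) = 131.3996
P₀ = Σ Dₜ/(1+r)ᵗ + TV_5/(1+r)^5 = 102.2089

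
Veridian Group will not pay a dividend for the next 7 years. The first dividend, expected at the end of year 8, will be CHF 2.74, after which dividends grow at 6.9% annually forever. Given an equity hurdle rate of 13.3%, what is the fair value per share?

Deferred-dividend DDM. At t=7 the remaining stream is a growing perpetuity with first payment D_8 = 2.74.
V_7 = D_8/(r−g) = 2.74/(0.133−0.069) = 42.8125
P₀ = V_7/(1+r)^7 = 42.8125/(1+0.133)^7 = 17.8633

CHF 17.86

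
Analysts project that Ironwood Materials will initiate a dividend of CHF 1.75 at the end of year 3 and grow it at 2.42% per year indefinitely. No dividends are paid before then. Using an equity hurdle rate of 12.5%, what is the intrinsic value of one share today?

Deferred-dividend DDM. At t=2 the remaining stream is a growing perpetuity with first payment D_3 = 1.75.
V_2 = D_3/(r−g) = 1.75/(0.125−0.0242) = 17.3611
P₀ = V_2/(1+r)^2 = 17.3611/(1+0.125)^2 = 13.7174

CHF 13.72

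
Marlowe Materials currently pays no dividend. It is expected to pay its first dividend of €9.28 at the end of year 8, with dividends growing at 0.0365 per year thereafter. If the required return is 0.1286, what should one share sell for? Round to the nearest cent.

€43.20

Deferred-dividend DDM. At t=7 the remaining stream is a growing perpetuity with first payment D_8 = 9.28.
V_7 = D_8/(r−g) = 9.28/(0.1286−0.0365) = 100.7600
P₀ = V_7/(1+r)^7 = 100.7600/(1+0.1286)^7 = 43.2024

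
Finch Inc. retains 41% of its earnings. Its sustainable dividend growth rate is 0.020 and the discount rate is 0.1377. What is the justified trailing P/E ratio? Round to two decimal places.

5.11

Payout ratio b = 1 − 0.41 = 0.59.
Justified trailing P/E = b(1+g)/(r−g) = 0.59×(1+0.02)/(0.1377−0.02) = 5.1130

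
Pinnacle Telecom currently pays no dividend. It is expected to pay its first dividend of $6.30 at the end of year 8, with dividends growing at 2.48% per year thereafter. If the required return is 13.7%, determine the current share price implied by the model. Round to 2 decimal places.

$22.86

Deferred-dividend DDM. At t=7 the remaining stream is a growing perpetuity with first payment D_8 = 6.30.
V_7 = D_8/(r−g) = 6.30/(0.137−0.0248) = 56.1497
P₀ = V_7/(1+r)^7 = 56.1497/(1+0.137)^7 = 22.8573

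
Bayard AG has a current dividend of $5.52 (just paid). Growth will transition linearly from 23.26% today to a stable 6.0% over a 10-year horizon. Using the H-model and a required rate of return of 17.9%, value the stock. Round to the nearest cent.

$89.20

H-model: P₀ = D₀[(1+g_L) + H(g_S−g_L)]/(r−g_L), with H = 10/2 = 5.
P₀ = 5.52 × [(1+0.06) + 5×(0.2326−0.06)] / (0.179−0.06)
   = 5.52 × 1.9230 / 0.119 = 89.2013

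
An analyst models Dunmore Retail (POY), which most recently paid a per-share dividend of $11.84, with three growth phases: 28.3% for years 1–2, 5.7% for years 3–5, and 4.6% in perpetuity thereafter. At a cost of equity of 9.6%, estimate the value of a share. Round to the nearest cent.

$379.84

Three-stage DDM. Project D₁…D_5; terminal Gordon value at t=5 with g = 0.046; discount at r = 0.096.
D_1 = 15.1907
D_2 = 19.4897
D_3 = 20.6006
D_4 = 21.7748
D_5 = 23.0160
TV_5 = 24.0747/(0.096−0.046) = 481.4949
P₀ = Σ Dₜ/(1+r)ᵗ + TV_5/(1+r)^5 = 379.8434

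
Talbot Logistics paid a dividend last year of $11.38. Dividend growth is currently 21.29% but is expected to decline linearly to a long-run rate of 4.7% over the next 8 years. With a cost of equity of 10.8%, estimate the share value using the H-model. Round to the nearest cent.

H-model: P₀ = D₀[(1+g_L) + H(g_S−g_L)]/(r−g_L), with H = 8/2 = 4.
P₀ = 11.38 × [(1+0.047) + 4×(0.2129−0.047)] / (0.108−0.047)
   = 11.38 × 1.7106 / 0.061 = 319.1250

$319.13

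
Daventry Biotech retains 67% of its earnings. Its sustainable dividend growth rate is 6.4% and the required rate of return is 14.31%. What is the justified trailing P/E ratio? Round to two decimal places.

Payout ratio b = 1 − 0.67 = 0.33.
Justified trailing P/E = b(1+g)/(r−g) = 0.33×(1+0.064)/(0.1431−0.064) = 4.4389

4.44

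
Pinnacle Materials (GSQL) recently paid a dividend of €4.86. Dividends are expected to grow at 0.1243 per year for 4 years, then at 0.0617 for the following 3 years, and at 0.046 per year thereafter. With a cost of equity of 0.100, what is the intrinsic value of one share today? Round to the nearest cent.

Three-stage DDM. Project D₁…D_7; terminal Gordon value at t=7 with g = 0.046; discount at r = 0.1.
D_1 = 5.4641
D_2 = 6.1433
D_3 = 6.9069
D_4 = 7.7654
D_5 = 8.2445
D_6 = 8.7532
D_7 = 9.2933
TV_7 = 9.7208/(0.1−0.046) = 180.0149
P₀ = Σ Dₜ/(1+r)ᵗ + TV_7/(1+r)^7 = 127.7428

€127.74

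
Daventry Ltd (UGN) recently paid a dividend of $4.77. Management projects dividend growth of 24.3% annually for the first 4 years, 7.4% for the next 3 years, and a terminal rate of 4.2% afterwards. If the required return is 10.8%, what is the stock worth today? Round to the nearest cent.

$155.58

Three-stage DDM. Project D₁…D_7; terminal Gordon value at t=7 with g = 0.042; discount at r = 0.108.
D_1 = 5.9291
D_2 = 7.3699
D_3 = 9.1608
D_4 = 11.3868
D_5 = 12.2295
D_6 = 13.1344
D_7 = 14.1064
TV_7 = 14.6989/(0.108−0.042) = 222.7099
P₀ = Σ Dₜ/(1+r)ᵗ + TV_7/(1+r)^7 = 155.5797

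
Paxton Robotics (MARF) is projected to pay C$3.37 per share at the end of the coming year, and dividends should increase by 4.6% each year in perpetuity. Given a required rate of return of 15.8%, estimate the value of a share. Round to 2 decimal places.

C$30.09

Gordon growth model: P₀ = D₁/(r − g), with D₁ = 3.37 given directly.
P₀ = 3.3700 / (0.158 − 0.046) = 3.3700 / 0.112 = 30.0893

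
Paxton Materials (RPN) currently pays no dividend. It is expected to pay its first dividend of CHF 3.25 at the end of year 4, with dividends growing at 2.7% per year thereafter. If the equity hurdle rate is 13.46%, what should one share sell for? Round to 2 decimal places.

Deferred-dividend DDM. At t=3 the remaining stream is a growing perpetuity with first payment D_4 = 3.25.
V_3 = D_4/(r−g) = 3.25/(0.1346−0.027) = 30.2045
P₀ = V_3/(1+r)^3 = 30.2045/(1+0.1346)^3 = 20.6796

CHF 20.68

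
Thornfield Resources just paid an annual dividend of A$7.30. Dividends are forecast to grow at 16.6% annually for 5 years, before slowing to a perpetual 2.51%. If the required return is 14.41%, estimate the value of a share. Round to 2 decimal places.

A$107.79

Two-stage DDM. Project D₁…D_5 at 0.166, terminal growth 0.0251, discount at r = 0.1441.
D_1 = 8.5118
D_2 = 9.9248
D_3 = 11.5723
D_4 = 13.4933
D_5 = 15.7331
Terminal value at t=5: TV = D_6/(r−g) = 16.1280/(0.1441−0.0251) = 135.5298
P₀ = 8.5118/(1+0.1441)^1 + 9.9248/(1+0.1441)^2 + 11.5723/(1+0.1441)^3 + 13.4933/(1+0.1441)^4 + 15.7331/(1+0.1441)^5 + 135.5298/(1+0.1441)^5 = 107.7880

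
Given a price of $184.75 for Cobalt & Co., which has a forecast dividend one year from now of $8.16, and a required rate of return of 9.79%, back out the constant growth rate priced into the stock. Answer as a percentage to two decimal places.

5.37%

From P₀ = D₁/(r − g), the implied growth is g = r − D₁/P₀.
g = 0.0979 − 8.16/184.75 = 0.0979 − 0.04417 = 0.05373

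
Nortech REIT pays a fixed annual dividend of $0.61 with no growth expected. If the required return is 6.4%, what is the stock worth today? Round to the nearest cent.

Zero-growth DDM (perpetuity): P₀ = D/r = 0.61 / 0.064 = 9.5312

$9.53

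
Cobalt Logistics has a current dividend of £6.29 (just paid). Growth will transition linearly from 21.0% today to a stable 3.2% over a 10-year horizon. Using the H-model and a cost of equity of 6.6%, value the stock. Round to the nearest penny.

H-model: P₀ = D₀[(1+g_L) + H(g_S−g_L)]/(r−g_L), with H = 10/2 = 5.
P₀ = 6.29 × [(1+0.032) + 5×(0.21−0.032)] / (0.066−0.032)
   = 6.29 × 1.9220 / 0.034 = 355.5700

£355.57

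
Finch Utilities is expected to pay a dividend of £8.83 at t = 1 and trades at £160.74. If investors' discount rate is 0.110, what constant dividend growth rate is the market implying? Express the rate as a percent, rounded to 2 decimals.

5.51%

From P₀ = D₁/(r − g), the implied growth is g = r − D₁/P₀.
g = 0.11 − 8.83/160.74 = 0.11 − 0.05493 = 0.05507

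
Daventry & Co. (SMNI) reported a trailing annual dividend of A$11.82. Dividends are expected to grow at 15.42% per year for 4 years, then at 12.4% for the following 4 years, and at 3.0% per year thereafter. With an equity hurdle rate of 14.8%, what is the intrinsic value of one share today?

Three-stage DDM. Project D₁…D_8; terminal Gordon value at t=8 with g = 0.03; discount at r = 0.148.
D_1 = 13.6426
D_2 = 15.7463
D_3 = 18.1744
D_4 = 20.9769
D_5 = 23.5781
D_6 = 26.5017
D_7 = 29.7880
D_8 = 33.4817
TV_8 = 34.4861/(0.148−0.03) = 292.2552
P₀ = Σ Dₜ/(1+r)ᵗ + TV_8/(1+r)^8 = 190.6373

A$190.64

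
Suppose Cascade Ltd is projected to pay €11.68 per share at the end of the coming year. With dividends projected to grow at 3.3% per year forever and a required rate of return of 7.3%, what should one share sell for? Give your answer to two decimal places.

€292.00

Gordon growth model: P₀ = D₁/(r − g), with D₁ = 11.68 given directly.
P₀ = 11.6800 / (0.073 − 0.033) = 11.6800 / 0.04 = 292.0000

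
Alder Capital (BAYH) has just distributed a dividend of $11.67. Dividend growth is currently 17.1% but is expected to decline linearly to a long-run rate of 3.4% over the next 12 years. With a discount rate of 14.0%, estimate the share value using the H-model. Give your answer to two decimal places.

$204.34

H-model: P₀ = D₀[(1+g_L) + H(g_S−g_L)]/(r−g_L), with H = 12/2 = 6.
P₀ = 11.67 × [(1+0.034) + 6×(0.171−0.034)] / (0.14−0.034)
   = 11.67 × 1.8560 / 0.106 = 204.3351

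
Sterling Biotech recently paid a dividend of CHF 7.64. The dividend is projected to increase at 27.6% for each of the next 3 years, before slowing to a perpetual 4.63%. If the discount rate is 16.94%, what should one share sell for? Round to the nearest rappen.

Two-stage DDM. Project D₁…D_3 at 0.276, terminal growth 0.0463, discount at r = 0.1694.
D_1 = 9.7486
D_2 = 12.4393
D_3 = 15.8725
Terminal value at t=3: TV = D_4/(r−g) = 16.6074/(0.1694−0.0463) = 134.9098
P₀ = 9.7486/(1+0.1694)^1 + 12.4393/(1+0.1694)^2 + 15.8725/(1+0.1694)^3 + 134.9098/(1+0.1694)^3 = 111.7219

CHF 111.72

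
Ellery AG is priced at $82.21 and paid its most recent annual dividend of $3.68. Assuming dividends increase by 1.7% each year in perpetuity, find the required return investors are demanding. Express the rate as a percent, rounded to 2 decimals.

Rearranging the constant-growth DDM: r = D₁/P₀ + g.
D₁ = 3.68 × (1 + 0.017) = 3.7426.
r = 3.7426 / 82.21 + 0.017 = 0.04552 + 0.017 = 0.06252

6.25%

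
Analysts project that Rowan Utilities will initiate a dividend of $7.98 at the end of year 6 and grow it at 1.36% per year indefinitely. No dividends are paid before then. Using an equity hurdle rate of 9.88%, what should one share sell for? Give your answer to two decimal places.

Deferred-dividend DDM. At t=5 the remaining stream is a growing perpetuity with first payment D_6 = 7.98.
V_5 = D_6/(r−g) = 7.98/(0.0988−0.0136) = 93.6620
P₀ = V_5/(1+r)^5 = 93.6620/(1+0.0988)^5 = 58.4750

$58.47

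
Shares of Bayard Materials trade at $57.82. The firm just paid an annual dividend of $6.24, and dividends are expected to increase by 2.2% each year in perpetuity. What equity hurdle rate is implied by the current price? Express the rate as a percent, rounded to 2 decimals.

Rearranging the constant-growth DDM: r = D₁/P₀ + g.
D₁ = 6.24 × (1 + 0.022) = 6.3773.
r = 6.3773 / 57.82 + 0.022 = 0.11030 + 0.022 = 0.13230

13.23%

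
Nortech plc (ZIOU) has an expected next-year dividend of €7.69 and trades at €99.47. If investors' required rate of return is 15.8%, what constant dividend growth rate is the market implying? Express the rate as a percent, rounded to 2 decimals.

8.07%

From P₀ = D₁/(r − g), the implied growth is g = r − D₁/P₀.
g = 0.158 − 7.69/99.47 = 0.158 − 0.07731 = 0.08069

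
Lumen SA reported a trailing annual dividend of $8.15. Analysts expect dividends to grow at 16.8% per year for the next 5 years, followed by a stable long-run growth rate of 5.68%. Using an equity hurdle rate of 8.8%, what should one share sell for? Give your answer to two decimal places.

$444.28

Two-stage DDM. Project D₁…D_5 at 0.168, terminal growth 0.0568, discount at r = 0.088.
D_1 = 9.5192
D_2 = 11.1184
D_3 = 12.9863
D_4 = 15.1680
D_5 = 17.7163
Terminal value at t=5: TV = D_6/(r−g) = 18.7225/(0.088−0.0568) = 600.0812
P₀ = 9.5192/(1+0.088)^1 + 11.1184/(1+0.088)^2 + 12.9863/(1+0.088)^3 + 15.1680/(1+0.088)^4 + 17.7163/(1+0.088)^5 + 600.0812/(1+0.088)^5 = 444.2798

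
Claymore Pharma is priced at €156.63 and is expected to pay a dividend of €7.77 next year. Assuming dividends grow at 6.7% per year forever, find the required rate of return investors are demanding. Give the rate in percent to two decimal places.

11.66%

Rearranging the constant-growth DDM: r = D₁/P₀ + g.
r = 7.7700 / 156.63 + 0.067 = 0.04961 + 0.067 = 0.11661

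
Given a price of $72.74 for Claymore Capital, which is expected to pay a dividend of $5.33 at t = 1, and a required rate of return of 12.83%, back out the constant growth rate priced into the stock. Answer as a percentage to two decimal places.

5.50%

From P₀ = D₁/(r − g), the implied growth is g = r − D₁/P₀.
g = 0.1283 − 5.33/72.74 = 0.1283 − 0.07327 = 0.05503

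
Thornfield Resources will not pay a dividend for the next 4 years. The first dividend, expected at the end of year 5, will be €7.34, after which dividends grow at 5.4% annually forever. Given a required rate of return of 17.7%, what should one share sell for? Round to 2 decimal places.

€31.09

Deferred-dividend DDM. At t=4 the remaining stream is a growing perpetuity with first payment D_5 = 7.34.
V_4 = D_5/(r−g) = 7.34/(0.177−0.054) = 59.6748
P₀ = V_4/(1+r)^4 = 59.6748/(1+0.177)^4 = 31.0946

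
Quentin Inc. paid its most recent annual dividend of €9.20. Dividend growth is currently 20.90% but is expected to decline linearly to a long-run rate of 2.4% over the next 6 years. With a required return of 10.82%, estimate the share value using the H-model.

€172.53

H-model: P₀ = D₀[(1+g_L) + H(g_S−g_L)]/(r−g_L), with H = 6/2 = 3.
P₀ = 9.20 × [(1+0.024) + 3×(0.209−0.024)] / (0.1082−0.024)
   = 9.20 × 1.5790 / 0.0842 = 172.5273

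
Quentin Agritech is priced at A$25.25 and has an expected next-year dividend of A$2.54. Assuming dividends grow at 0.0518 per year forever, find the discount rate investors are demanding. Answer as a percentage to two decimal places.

Rearranging the constant-growth DDM: r = D₁/P₀ + g.
r = 2.5400 / 25.25 + 0.0518 = 0.10059 + 0.0518 = 0.15239

15.24%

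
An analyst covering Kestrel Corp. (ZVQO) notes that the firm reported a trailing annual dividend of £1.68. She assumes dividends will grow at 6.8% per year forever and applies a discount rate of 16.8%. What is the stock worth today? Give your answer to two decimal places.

Gordon growth model: P₀ = D₁/(r − g). D₁ = 1.68 × (1 + 0.068) = 1.7942.
P₀ = 1.7942 / (0.168 − 0.068) = 1.7942 / 0.1 = 17.9424

£17.94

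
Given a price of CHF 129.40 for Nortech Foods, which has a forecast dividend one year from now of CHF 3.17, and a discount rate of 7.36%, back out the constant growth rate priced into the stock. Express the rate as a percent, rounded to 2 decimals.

From P₀ = D₁/(r − g), the implied growth is g = r − D₁/P₀.
g = 0.0736 − 3.17/129.40 = 0.0736 − 0.02450 = 0.04910

4.91%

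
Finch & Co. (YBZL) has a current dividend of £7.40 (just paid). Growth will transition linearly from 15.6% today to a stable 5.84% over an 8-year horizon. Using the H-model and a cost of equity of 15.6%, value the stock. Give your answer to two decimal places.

H-model: P₀ = D₀[(1+g_L) + H(g_S−g_L)]/(r−g_L), with H = 8/2 = 4.
P₀ = 7.40 × [(1+0.0584) + 4×(0.156−0.0584)] / (0.156−0.0584)
   = 7.40 × 1.4488 / 0.0976 = 109.8475

£109.85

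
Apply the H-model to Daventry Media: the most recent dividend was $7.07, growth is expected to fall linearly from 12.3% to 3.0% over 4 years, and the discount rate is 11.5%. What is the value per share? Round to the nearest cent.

$101.14

H-model: P₀ = D₀[(1+g_L) + H(g_S−g_L)]/(r−g_L), with H = 4/2 = 2.
P₀ = 7.07 × [(1+0.03) + 2×(0.123−0.03)] / (0.115−0.03)
   = 7.07 × 1.2160 / 0.085 = 101.1426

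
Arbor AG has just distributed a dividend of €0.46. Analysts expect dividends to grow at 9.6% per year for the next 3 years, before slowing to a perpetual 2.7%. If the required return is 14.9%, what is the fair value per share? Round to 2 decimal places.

Two-stage DDM. Project D₁…D_3 at 0.096, terminal growth 0.027, discount at r = 0.149.
D_1 = 0.5042
D_2 = 0.5526
D_3 = 0.6056
Terminal value at t=3: TV = D_4/(r−g) = 0.6220/(0.149−0.027) = 5.0980
P₀ = 0.5042/(1+0.149)^1 + 0.5526/(1+0.149)^2 + 0.6056/(1+0.149)^3 + 5.0980/(1+0.149)^3 = 4.6173

€4.62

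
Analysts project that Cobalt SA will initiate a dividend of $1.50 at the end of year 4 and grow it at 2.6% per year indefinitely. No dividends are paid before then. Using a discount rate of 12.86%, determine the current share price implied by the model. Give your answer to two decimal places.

$10.17

Deferred-dividend DDM. At t=3 the remaining stream is a growing perpetuity with first payment D_4 = 1.50.
V_3 = D_4/(r−g) = 1.50/(0.1286−0.026) = 14.6199
P₀ = V_3/(1+r)^3 = 14.6199/(1+0.1286)^3 = 10.1701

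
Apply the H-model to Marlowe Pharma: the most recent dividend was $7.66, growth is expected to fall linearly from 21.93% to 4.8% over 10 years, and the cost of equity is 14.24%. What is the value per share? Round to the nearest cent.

H-model: P₀ = D₀[(1+g_L) + H(g_S−g_L)]/(r−g_L), with H = 10/2 = 5.
P₀ = 7.66 × [(1+0.048) + 5×(0.2193−0.048)] / (0.1424−0.048)
   = 7.66 × 1.9045 / 0.0944 = 154.5389

$154.54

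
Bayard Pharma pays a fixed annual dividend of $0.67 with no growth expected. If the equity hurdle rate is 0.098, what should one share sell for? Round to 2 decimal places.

$6.84

Zero-growth DDM (perpetuity): P₀ = D/r = 0.67 / 0.098 = 6.8367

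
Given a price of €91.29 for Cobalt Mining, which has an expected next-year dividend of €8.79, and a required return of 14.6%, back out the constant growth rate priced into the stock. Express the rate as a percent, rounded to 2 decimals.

From P₀ = D₁/(r − g), the implied growth is g = r − D₁/P₀.
g = 0.146 − 8.79/91.29 = 0.146 − 0.09629 = 0.04971

4.97%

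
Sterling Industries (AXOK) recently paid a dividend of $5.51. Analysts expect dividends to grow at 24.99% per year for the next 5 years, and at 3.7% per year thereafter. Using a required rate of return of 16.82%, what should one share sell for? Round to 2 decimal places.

$94.96

Two-stage DDM. Project D₁…D_5 at 0.2499, terminal growth 0.037, discount at r = 0.1682.
D_1 = 6.8869
D_2 = 8.6080
D_3 = 10.7591
D_4 = 13.4478
D_5 = 16.8085
Terminal value at t=5: TV = D_6/(r−g) = 17.4304/(0.1682−0.037) = 132.8535
P₀ = 6.8869/(1+0.1682)^1 + 8.6080/(1+0.1682)^2 + 10.7591/(1+0.1682)^3 + 13.4478/(1+0.1682)^4 + 16.8085/(1+0.1682)^5 + 132.8535/(1+0.1682)^5 = 94.9626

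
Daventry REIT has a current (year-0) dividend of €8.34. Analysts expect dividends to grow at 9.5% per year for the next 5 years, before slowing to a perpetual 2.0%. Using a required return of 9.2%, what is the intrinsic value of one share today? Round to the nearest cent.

Two-stage DDM. Project D₁…D_5 at 0.095, terminal growth 0.02, discount at r = 0.092.
D_1 = 9.1323
D_2 = 9.9999
D_3 = 10.9499
D_4 = 11.9901
D_5 = 13.1292
Terminal value at t=5: TV = D_6/(r−g) = 13.3917/(0.092−0.02) = 185.9963
P₀ = 9.1323/(1+0.092)^1 + 9.9999/(1+0.092)^2 + 10.9499/(1+0.092)^3 + 11.9901/(1+0.092)^4 + 13.1292/(1+0.092)^5 + 185.9963/(1+0.092)^5 = 161.8268

€161.83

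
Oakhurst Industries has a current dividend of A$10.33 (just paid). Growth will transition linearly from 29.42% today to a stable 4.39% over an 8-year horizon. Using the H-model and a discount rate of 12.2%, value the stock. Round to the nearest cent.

A$270.50

H-model: P₀ = D₀[(1+g_L) + H(g_S−g_L)]/(r−g_L), with H = 8/2 = 4.
P₀ = 10.33 × [(1+0.0439) + 4×(0.2942−0.0439)] / (0.122−0.0439)
   = 10.33 × 2.0451 / 0.0781 = 270.4979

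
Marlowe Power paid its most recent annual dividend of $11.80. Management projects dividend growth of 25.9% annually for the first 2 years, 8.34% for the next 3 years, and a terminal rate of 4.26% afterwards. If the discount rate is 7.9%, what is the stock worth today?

Three-stage DDM. Project D₁…D_5; terminal Gordon value at t=5 with g = 0.0426; discount at r = 0.079.
D_1 = 14.8562
D_2 = 18.7040
D_3 = 20.2639
D_4 = 21.9539
D_5 = 23.7848
TV_5 = 24.7981/(0.079−0.0426) = 681.2653
P₀ = Σ Dₜ/(1+r)ᵗ + TV_5/(1+r)^5 = 544.2344

$544.23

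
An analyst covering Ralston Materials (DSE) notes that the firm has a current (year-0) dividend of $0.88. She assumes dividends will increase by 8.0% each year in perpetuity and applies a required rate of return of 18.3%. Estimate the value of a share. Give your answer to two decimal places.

$9.23

Gordon growth model: P₀ = D₁/(r − g). D₁ = 0.88 × (1 + 0.08) = 0.9504.
P₀ = 0.9504 / (0.183 − 0.08) = 0.9504 / 0.103 = 9.2272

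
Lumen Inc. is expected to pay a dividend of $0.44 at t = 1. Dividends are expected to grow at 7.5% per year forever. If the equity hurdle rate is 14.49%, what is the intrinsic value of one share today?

$6.29

Gordon growth model: P₀ = D₁/(r − g), with D₁ = 0.44 given directly.
P₀ = 0.4400 / (0.1449 − 0.075) = 0.4400 / 0.0699 = 6.2947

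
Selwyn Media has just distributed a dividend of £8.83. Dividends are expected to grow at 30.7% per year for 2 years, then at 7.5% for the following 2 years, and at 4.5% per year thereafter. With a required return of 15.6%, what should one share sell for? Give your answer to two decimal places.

Three-stage DDM. Project D₁…D_4; terminal Gordon value at t=4 with g = 0.045; discount at r = 0.156.
D_1 = 11.5408
D_2 = 15.0838
D_3 = 16.2151
D_4 = 17.4313
TV_4 = 18.2157/(0.156−0.045) = 164.1051
P₀ = Σ Dₜ/(1+r)ᵗ + TV_4/(1+r)^4 = 133.4233

£133.42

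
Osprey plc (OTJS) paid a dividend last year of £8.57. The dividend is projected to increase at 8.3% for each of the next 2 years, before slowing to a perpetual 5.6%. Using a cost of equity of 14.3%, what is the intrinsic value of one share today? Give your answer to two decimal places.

Two-stage DDM. Project D₁…D_2 at 0.083, terminal growth 0.056, discount at r = 0.143.
D_1 = 9.2813
D_2 = 10.0517
Terminal value at t=2: TV = D_3/(r−g) = 10.6146/(0.143−0.056) = 122.0063
P₀ = 9.2813/(1+0.143)^1 + 10.0517/(1+0.143)^2 + 122.0063/(1+0.143)^2 = 109.2018

£109.20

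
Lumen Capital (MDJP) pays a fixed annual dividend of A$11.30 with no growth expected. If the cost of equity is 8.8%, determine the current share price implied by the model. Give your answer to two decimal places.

Zero-growth DDM (perpetuity): P₀ = D/r = 11.30 / 0.088 = 128.4091

A$128.41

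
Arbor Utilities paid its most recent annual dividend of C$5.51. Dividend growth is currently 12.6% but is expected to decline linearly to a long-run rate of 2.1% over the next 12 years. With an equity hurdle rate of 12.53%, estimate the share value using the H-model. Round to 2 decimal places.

C$87.22

H-model: P₀ = D₀[(1+g_L) + H(g_S−g_L)]/(r−g_L), with H = 12/2 = 6.
P₀ = 5.51 × [(1+0.021) + 6×(0.126−0.021)] / (0.1253−0.021)
   = 5.51 × 1.6510 / 0.1043 = 87.2197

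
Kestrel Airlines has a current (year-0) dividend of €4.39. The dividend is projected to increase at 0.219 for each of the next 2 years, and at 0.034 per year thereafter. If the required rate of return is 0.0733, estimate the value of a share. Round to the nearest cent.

€159.64

Two-stage DDM. Project D₁…D_2 at 0.219, terminal growth 0.034, discount at r = 0.0733.
D_1 = 5.3514
D_2 = 6.5234
Terminal value at t=2: TV = D_3/(r−g) = 6.7452/(0.0733−0.034) = 171.6327
P₀ = 5.3514/(1+0.0733)^1 + 6.5234/(1+0.0733)^2 + 171.6327/(1+0.0733)^2 = 159.6389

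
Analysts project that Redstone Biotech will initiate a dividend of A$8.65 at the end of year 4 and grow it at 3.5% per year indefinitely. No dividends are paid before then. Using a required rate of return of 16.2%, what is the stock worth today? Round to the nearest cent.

Deferred-dividend DDM. At t=3 the remaining stream is a growing perpetuity with first payment D_4 = 8.65.
V_3 = D_4/(r−g) = 8.65/(0.162−0.035) = 68.1102
P₀ = V_3/(1+r)^3 = 68.1102/(1+0.162)^3 = 43.4104

A$43.41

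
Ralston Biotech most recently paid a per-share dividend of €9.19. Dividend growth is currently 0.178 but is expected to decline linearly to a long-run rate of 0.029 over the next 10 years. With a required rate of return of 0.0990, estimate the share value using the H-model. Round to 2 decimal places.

H-model: P₀ = D₀[(1+g_L) + H(g_S−g_L)]/(r−g_L), with H = 10/2 = 5.
P₀ = 9.19 × [(1+0.029) + 5×(0.178−0.029)] / (0.099−0.029)
   = 9.19 × 1.7740 / 0.07 = 232.9009

€232.90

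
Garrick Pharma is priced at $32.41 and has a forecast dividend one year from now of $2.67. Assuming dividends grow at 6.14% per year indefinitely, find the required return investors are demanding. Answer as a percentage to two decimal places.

Rearranging the constant-growth DDM: r = D₁/P₀ + g.
r = 2.6700 / 32.41 + 0.0614 = 0.08238 + 0.0614 = 0.14378

14.38%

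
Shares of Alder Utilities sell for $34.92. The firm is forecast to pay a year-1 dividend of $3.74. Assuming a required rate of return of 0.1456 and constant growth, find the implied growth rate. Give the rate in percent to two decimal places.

3.85%

From P₀ = D₁/(r − g), the implied growth is g = r − D₁/P₀.
g = 0.1456 − 3.74/34.92 = 0.1456 − 0.10710 = 0.03850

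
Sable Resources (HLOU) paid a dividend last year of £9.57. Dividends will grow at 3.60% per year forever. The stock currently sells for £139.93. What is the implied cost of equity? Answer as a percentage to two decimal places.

10.69%

Rearranging the constant-growth DDM: r = D₁/P₀ + g.
D₁ = 9.57 × (1 + 0.036) = 9.9145.
r = 9.9145 / 139.93 + 0.036 = 0.07085 + 0.036 = 0.10685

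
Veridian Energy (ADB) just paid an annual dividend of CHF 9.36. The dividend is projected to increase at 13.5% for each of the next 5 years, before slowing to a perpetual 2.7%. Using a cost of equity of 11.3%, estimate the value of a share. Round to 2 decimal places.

CHF 172.92

Two-stage DDM. Project D₁…D_5 at 0.135, terminal growth 0.027, discount at r = 0.113.
D_1 = 10.6236
D_2 = 12.0578
D_3 = 13.6856
D_4 = 15.5331
D_5 = 17.6301
Terminal value at t=5: TV = D_6/(r−g) = 18.1061/(0.113−0.027) = 210.5364
P₀ = 10.6236/(1+0.113)^1 + 12.0578/(1+0.113)^2 + 13.6856/(1+0.113)^3 + 15.5331/(1+0.113)^4 + 17.6301/(1+0.113)^5 + 210.5364/(1+0.113)^5 = 172.9177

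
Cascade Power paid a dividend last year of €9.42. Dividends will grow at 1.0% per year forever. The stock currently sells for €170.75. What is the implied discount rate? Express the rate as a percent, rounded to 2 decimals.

Rearranging the constant-growth DDM: r = D₁/P₀ + g.
D₁ = 9.42 × (1 + 0.01) = 9.5142.
r = 9.5142 / 170.75 + 0.01 = 0.05572 + 0.01 = 0.06572

6.57%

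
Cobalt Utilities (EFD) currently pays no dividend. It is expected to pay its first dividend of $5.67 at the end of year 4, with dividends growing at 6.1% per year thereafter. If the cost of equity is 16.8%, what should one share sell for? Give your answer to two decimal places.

$33.26

Deferred-dividend DDM. At t=3 the remaining stream is a growing perpetuity with first payment D_4 = 5.67.
V_3 = D_4/(r−g) = 5.67/(0.168−0.061) = 52.9907
P₀ = V_3/(1+r)^3 = 52.9907/(1+0.168)^3 = 33.2561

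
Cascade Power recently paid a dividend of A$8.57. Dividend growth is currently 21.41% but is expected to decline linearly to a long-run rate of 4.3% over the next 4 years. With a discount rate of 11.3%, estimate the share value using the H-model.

H-model: P₀ = D₀[(1+g_L) + H(g_S−g_L)]/(r−g_L), with H = 4/2 = 2.
P₀ = 8.57 × [(1+0.043) + 2×(0.2141−0.043)] / (0.113−0.043)
   = 8.57 × 1.3852 / 0.07 = 169.5881

A$169.59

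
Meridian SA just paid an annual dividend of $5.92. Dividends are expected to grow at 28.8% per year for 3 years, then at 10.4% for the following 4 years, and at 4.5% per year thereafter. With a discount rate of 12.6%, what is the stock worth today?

Three-stage DDM. Project D₁…D_7; terminal Gordon value at t=7 with g = 0.045; discount at r = 0.126.
D_1 = 7.6250
D_2 = 9.8209
D_3 = 12.6494
D_4 = 13.9649
D_5 = 15.4173
D_6 = 17.0207
D_7 = 18.7908
TV_7 = 19.6364/(0.126−0.045) = 242.4247
P₀ = Σ Dₜ/(1+r)ᵗ + TV_7/(1+r)^7 = 162.7572

$162.76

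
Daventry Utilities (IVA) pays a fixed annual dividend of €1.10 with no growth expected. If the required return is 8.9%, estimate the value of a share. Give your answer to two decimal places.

€12.36

Zero-growth DDM (perpetuity): P₀ = D/r = 1.10 / 0.089 = 12.3596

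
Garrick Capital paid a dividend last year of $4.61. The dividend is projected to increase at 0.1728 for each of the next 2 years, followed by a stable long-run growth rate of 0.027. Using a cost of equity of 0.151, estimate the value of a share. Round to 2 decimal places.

Two-stage DDM. Project D₁…D_2 at 0.1728, terminal growth 0.027, discount at r = 0.151.
D_1 = 5.4066
D_2 = 6.3409
Terminal value at t=2: TV = D_3/(r−g) = 6.5121/(0.151−0.027) = 52.5167
P₀ = 5.4066/(1+0.151)^1 + 6.3409/(1+0.151)^2 + 52.5167/(1+0.151)^2 = 49.1248

$49.12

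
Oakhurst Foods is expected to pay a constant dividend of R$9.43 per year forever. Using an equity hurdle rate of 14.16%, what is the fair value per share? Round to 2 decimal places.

R$66.60

Zero-growth DDM (perpetuity): P₀ = D/r = 9.43 / 0.1416 = 66.5960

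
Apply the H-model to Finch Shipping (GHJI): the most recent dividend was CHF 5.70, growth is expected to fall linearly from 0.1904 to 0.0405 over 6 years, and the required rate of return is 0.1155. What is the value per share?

CHF 113.26

H-model: P₀ = D₀[(1+g_L) + H(g_S−g_L)]/(r−g_L), with H = 6/2 = 3.
P₀ = 5.70 × [(1+0.0405) + 3×(0.1904−0.0405)] / (0.1155−0.0405)
   = 5.70 × 1.4902 / 0.075 = 113.2552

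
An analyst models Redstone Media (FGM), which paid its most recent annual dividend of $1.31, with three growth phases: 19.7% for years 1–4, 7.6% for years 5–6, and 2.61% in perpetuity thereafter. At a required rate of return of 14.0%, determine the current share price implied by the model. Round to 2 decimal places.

Three-stage DDM. Project D₁…D_6; terminal Gordon value at t=6 with g = 0.0261; discount at r = 0.14.
D_1 = 1.5681
D_2 = 1.8770
D_3 = 2.2467
D_4 = 2.6894
D_5 = 2.8937
D_6 = 3.1137
TV_6 = 3.1949/(0.14−0.0261) = 28.0504
P₀ = Σ Dₜ/(1+r)ᵗ + TV_6/(1+r)^6 = 21.6294

$21.63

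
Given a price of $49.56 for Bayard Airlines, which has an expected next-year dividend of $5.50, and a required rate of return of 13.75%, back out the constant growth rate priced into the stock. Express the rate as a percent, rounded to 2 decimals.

From P₀ = D₁/(r − g), the implied growth is g = r − D₁/P₀.
g = 0.1375 − 5.50/49.56 = 0.1375 − 0.11098 = 0.02652

2.65%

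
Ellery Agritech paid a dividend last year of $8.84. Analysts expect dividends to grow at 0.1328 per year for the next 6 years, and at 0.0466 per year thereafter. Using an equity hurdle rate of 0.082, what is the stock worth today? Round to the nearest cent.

$406.65

Two-stage DDM. Project D₁…D_6 at 0.1328, terminal growth 0.0466, discount at r = 0.082.
D_1 = 10.0140
D_2 = 11.3438
D_3 = 12.8503
D_4 = 14.5568
D_5 = 16.4899
D_6 = 18.6798
Terminal value at t=6: TV = D_7/(r−g) = 19.5503/(0.082−0.0466) = 552.2671
P₀ = 10.0140/(1+0.082)^1 + 11.3438/(1+0.082)^2 + 12.8503/(1+0.082)^3 + 14.5568/(1+0.082)^4 + 16.4899/(1+0.082)^5 + 18.6798/(1+0.082)^6 + 552.2671/(1+0.082)^6 = 406.6508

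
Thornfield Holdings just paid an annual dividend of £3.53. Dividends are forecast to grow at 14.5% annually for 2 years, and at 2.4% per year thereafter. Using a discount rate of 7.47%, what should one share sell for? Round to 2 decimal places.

£88.70

Two-stage DDM. Project D₁…D_2 at 0.145, terminal growth 0.024, discount at r = 0.0747.
D_1 = 4.0419
D_2 = 4.6279
Terminal value at t=2: TV = D_3/(r−g) = 4.7390/(0.0747−0.024) = 93.4712
P₀ = 4.0419/(1+0.0747)^1 + 4.6279/(1+0.0747)^2 + 93.4712/(1+0.0747)^2 = 88.6966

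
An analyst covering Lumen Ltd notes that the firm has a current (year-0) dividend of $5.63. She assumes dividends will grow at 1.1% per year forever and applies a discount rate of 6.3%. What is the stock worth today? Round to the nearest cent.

$109.46

Gordon growth model: P₀ = D₁/(r − g). D₁ = 5.63 × (1 + 0.011) = 5.6919.
P₀ = 5.6919 / (0.063 − 0.011) = 5.6919 / 0.052 = 109.4602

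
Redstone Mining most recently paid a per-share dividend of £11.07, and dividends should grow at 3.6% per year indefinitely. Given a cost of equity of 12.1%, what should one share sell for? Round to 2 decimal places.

£134.92

Gordon growth model: P₀ = D₁/(r − g). D₁ = 11.07 × (1 + 0.036) = 11.4685.
P₀ = 11.4685 / (0.121 − 0.036) = 11.4685 / 0.085 = 134.9238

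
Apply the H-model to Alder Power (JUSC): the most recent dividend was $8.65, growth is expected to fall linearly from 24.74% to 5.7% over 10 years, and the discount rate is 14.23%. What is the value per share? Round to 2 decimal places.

H-model: P₀ = D₀[(1+g_L) + H(g_S−g_L)]/(r−g_L), with H = 10/2 = 5.
P₀ = 8.65 × [(1+0.057) + 5×(0.2474−0.057)] / (0.1423−0.057)
   = 8.65 × 2.0090 / 0.0853 = 203.7263

$203.73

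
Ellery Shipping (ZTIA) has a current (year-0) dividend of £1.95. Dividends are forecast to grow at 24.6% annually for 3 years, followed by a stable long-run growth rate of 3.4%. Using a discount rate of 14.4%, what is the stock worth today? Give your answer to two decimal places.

£30.64

Two-stage DDM. Project D₁…D_3 at 0.246, terminal growth 0.034, discount at r = 0.144.
D_1 = 2.4297
D_2 = 3.0274
D_3 = 3.7721
Terminal value at t=3: TV = D_4/(r−g) = 3.9004/(0.144−0.034) = 35.4582
P₀ = 2.4297/(1+0.144)^1 + 3.0274/(1+0.144)^2 + 3.7721/(1+0.144)^3 + 35.4582/(1+0.144)^3 = 30.6397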